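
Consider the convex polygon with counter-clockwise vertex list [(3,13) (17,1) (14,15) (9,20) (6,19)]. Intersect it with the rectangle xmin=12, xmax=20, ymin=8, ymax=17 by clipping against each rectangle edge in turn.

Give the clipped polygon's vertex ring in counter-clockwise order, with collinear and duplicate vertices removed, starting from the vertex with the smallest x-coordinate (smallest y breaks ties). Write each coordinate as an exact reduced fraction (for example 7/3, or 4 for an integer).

Clipped polygon: [(12,8) (31/2,8) (14,15) (12,17)]

1. After x ≥ 12: [(12,37/7) (17,1) (14,15) (12,17)]
2. After x ≤ 20: [(12,37/7) (17,1) (14,15) (12,17)]
3. After y ≥ 8: [(12,8) (31/2,8) (14,15) (12,17)]
4. After y ≤ 17: [(12,8) (31/2,8) (14,15) (12,17)]
5. Canonical ring: [(12,8) (31/2,8) (14,15) (12,17)]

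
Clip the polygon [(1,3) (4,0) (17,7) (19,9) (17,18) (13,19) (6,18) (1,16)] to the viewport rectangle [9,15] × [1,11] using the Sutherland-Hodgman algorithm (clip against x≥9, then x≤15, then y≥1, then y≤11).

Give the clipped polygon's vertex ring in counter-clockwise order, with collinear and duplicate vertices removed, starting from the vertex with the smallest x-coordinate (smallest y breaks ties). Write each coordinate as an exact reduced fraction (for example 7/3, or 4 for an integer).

1. After x ≥ 9: [(9,35/13) (17,7) (19,9) (17,18) (13,19) (9,129/7)]
2. After x ≤ 15: [(9,35/13) (15,77/13) (15,37/2) (13,19) (9,129/7)]
3. After y ≥ 1: [(9,35/13) (15,77/13) (15,37/2) (13,19) (9,129/7)]
4. After y ≤ 11: [(9,11) (9,35/13) (15,77/13) (15,11)]
5. Canonical ring: [(9,35/13) (15,77/13) (15,11) (9,11)]

Clipped polygon: [(9,35/13) (15,77/13) (15,11) (9,11)]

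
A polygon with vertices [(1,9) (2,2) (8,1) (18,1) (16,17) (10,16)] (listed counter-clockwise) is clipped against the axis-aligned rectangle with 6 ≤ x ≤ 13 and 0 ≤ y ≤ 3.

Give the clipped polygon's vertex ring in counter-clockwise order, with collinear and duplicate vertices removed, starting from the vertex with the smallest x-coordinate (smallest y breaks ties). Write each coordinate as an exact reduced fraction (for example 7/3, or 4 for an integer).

Clipped polygon: [(6,4/3) (8,1) (13,1) (13,3) (6,3)]

1. After x ≥ 6: [(6,116/9) (6,4/3) (8,1) (18,1) (16,17) (10,16)]
2. After x ≤ 13: [(6,116/9) (6,4/3) (8,1) (13,1) (13,33/2) (10,16)]
3. After y ≥ 0: [(6,116/9) (6,4/3) (8,1) (13,1) (13,33/2) (10,16)]
4. After y ≤ 3: [(6,3) (6,4/3) (8,1) (13,1) (13,3)]
5. Canonical ring: [(6,4/3) (8,1) (13,1) (13,3) (6,3)]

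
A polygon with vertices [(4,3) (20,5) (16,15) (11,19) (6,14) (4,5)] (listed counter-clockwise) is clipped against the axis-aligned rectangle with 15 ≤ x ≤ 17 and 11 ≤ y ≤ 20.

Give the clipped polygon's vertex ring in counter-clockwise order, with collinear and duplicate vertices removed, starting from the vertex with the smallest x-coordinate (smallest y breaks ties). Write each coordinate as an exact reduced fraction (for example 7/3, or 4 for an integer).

Clipped polygon: [(15,11) (17,11) (17,25/2) (16,15) (15,79/5)]

1. After x ≥ 15: [(15,35/8) (20,5) (16,15) (15,79/5)]
2. After x ≤ 17: [(15,35/8) (17,37/8) (17,25/2) (16,15) (15,79/5)]
3. After y ≥ 11: [(15,11) (17,11) (17,25/2) (16,15) (15,79/5)]
4. After y ≤ 20: [(15,11) (17,11) (17,25/2) (16,15) (15,79/5)]
5. Canonical ring: [(15,11) (17,11) (17,25/2) (16,15) (15,79/5)]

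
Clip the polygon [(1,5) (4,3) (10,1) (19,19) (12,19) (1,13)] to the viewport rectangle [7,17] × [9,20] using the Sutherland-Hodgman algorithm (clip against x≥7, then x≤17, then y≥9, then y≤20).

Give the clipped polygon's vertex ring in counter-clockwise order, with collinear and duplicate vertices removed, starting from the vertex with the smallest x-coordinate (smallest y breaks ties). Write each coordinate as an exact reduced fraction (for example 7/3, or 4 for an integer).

1. After x ≥ 7: [(7,2) (10,1) (19,19) (12,19) (7,179/11)]
2. After x ≤ 17: [(7,2) (10,1) (17,15) (17,19) (12,19) (7,179/11)]
3. After y ≥ 9: [(7,9) (14,9) (17,15) (17,19) (12,19) (7,179/11)]
4. After y ≤ 20: [(7,9) (14,9) (17,15) (17,19) (12,19) (7,179/11)]
5. Canonical ring: [(7,9) (14,9) (17,15) (17,19) (12,19) (7,179/11)]

Clipped polygon: [(7,9) (14,9) (17,15) (17,19) (12,19) (7,179/11)]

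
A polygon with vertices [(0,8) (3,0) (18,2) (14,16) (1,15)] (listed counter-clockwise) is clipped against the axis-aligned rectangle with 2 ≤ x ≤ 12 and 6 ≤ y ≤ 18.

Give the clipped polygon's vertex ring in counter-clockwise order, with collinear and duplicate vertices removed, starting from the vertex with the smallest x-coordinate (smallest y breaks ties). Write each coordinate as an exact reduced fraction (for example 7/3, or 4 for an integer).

Clipped polygon: [(2,6) (12,6) (12,206/13) (2,196/13)]

1. After x ≥ 2: [(2,8/3) (3,0) (18,2) (14,16) (2,196/13)]
2. After x ≤ 12: [(2,8/3) (3,0) (12,6/5) (12,206/13) (2,196/13)]
3. After y ≥ 6: [(2,6) (12,6) (12,206/13) (2,196/13)]
4. After y ≤ 18: [(2,6) (12,6) (12,206/13) (2,196/13)]
5. Canonical ring: [(2,6) (12,6) (12,206/13) (2,196/13)]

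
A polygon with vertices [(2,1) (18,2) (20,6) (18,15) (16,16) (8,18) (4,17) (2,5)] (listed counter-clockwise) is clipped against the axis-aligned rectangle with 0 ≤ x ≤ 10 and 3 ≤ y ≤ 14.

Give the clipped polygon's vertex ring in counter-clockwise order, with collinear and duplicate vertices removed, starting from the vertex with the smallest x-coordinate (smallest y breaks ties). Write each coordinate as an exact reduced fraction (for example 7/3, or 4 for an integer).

1. After x ≥ 0: [(2,1) (18,2) (20,6) (18,15) (16,16) (8,18) (4,17) (2,5)]
2. After x ≤ 10: [(2,1) (10,3/2) (10,35/2) (8,18) (4,17) (2,5)]
3. After y ≥ 3: [(2,3) (10,3) (10,35/2) (8,18) (4,17) (2,5)]
4. After y ≤ 14: [(2,3) (10,3) (10,14) (7/2,14) (2,5)]
5. Canonical ring: [(2,3) (10,3) (10,14) (7/2,14) (2,5)]

Clipped polygon: [(2,3) (10,3) (10,14) (7/2,14) (2,5)]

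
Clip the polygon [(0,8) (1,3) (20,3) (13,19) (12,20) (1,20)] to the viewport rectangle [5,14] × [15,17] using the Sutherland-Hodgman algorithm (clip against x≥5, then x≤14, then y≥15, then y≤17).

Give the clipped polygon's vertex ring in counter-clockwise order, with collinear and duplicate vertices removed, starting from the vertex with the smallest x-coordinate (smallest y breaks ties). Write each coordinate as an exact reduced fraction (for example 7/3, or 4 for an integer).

Clipped polygon: [(5,15) (14,15) (14,117/7) (111/8,17) (5,17)]

1. After x ≥ 5: [(5,3) (20,3) (13,19) (12,20) (5,20)]
2. After x ≤ 14: [(5,3) (14,3) (14,117/7) (13,19) (12,20) (5,20)]
3. After y ≥ 15: [(5,15) (14,15) (14,117/7) (13,19) (12,20) (5,20)]
4. After y ≤ 17: [(5,17) (5,15) (14,15) (14,117/7) (111/8,17)]
5. Canonical ring: [(5,15) (14,15) (14,117/7) (111/8,17) (5,17)]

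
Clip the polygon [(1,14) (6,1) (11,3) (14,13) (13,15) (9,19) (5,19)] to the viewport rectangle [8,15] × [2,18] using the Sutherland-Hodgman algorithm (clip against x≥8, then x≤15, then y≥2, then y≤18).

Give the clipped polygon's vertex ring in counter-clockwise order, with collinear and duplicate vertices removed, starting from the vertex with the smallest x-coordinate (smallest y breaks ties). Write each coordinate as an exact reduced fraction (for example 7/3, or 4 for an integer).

1. After x ≥ 8: [(8,9/5) (11,3) (14,13) (13,15) (9,19) (8,19)]
2. After x ≤ 15: [(8,9/5) (11,3) (14,13) (13,15) (9,19) (8,19)]
3. After y ≥ 2: [(8,2) (17/2,2) (11,3) (14,13) (13,15) (9,19) (8,19)]
4. After y ≤ 18: [(8,18) (8,2) (17/2,2) (11,3) (14,13) (13,15) (10,18)]
5. Canonical ring: [(8,2) (17/2,2) (11,3) (14,13) (13,15) (10,18) (8,18)]

Clipped polygon: [(8,2) (17/2,2) (11,3) (14,13) (13,15) (10,18) (8,18)]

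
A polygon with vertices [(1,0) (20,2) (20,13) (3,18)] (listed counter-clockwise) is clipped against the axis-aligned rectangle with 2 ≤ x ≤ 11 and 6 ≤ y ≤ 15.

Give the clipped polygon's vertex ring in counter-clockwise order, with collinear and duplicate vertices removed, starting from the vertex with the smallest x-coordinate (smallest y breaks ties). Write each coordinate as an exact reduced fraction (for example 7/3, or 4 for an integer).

Clipped polygon: [(2,6) (11,6) (11,15) (8/3,15) (2,9)]

1. After x ≥ 2: [(2,9) (2,2/19) (20,2) (20,13) (3,18)]
2. After x ≤ 11: [(2,9) (2,2/19) (11,20/19) (11,266/17) (3,18)]
3. After y ≥ 6: [(2,9) (2,6) (11,6) (11,266/17) (3,18)]
4. After y ≤ 15: [(8/3,15) (2,9) (2,6) (11,6) (11,15)]
5. Canonical ring: [(2,6) (11,6) (11,15) (8/3,15) (2,9)]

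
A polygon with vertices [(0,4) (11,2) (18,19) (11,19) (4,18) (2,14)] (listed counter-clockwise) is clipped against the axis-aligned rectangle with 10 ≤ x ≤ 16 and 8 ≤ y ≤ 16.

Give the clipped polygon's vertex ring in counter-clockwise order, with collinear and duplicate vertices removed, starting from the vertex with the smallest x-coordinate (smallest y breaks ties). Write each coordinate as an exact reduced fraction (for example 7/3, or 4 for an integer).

1. After x ≥ 10: [(10,24/11) (11,2) (18,19) (11,19) (10,132/7)]
2. After x ≤ 16: [(10,24/11) (11,2) (16,99/7) (16,19) (11,19) (10,132/7)]
3. After y ≥ 8: [(10,8) (229/17,8) (16,99/7) (16,19) (11,19) (10,132/7)]
4. After y ≤ 16: [(10,16) (10,8) (229/17,8) (16,99/7) (16,16)]
5. Canonical ring: [(10,8) (229/17,8) (16,99/7) (16,16) (10,16)]

Clipped polygon: [(10,8) (229/17,8) (16,99/7) (16,16) (10,16)]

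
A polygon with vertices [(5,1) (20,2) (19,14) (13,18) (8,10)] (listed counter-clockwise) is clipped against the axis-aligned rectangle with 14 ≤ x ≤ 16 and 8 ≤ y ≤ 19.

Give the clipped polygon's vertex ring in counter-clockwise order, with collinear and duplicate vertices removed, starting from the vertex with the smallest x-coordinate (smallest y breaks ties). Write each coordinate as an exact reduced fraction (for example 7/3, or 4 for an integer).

Clipped polygon: [(14,8) (16,8) (16,16) (14,52/3)]

1. After x ≥ 14: [(14,8/5) (20,2) (19,14) (14,52/3)]
2. After x ≤ 16: [(14,8/5) (16,26/15) (16,16) (14,52/3)]
3. After y ≥ 8: [(14,8) (16,8) (16,16) (14,52/3)]
4. After y ≤ 19: [(14,8) (16,8) (16,16) (14,52/3)]
5. Canonical ring: [(14,8) (16,8) (16,16) (14,52/3)]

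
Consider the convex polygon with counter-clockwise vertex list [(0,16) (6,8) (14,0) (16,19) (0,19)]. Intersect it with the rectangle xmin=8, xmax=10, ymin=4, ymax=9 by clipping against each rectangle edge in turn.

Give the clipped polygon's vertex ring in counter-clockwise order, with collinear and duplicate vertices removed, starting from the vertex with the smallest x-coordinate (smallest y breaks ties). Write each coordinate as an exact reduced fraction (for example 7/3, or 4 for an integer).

1. After x ≥ 8: [(8,6) (14,0) (16,19) (8,19)]
2. After x ≤ 10: [(8,6) (10,4) (10,19) (8,19)]
3. After y ≥ 4: [(8,6) (10,4) (10,19) (8,19)]
4. After y ≤ 9: [(8,9) (8,6) (10,4) (10,9)]
5. Canonical ring: [(8,6) (10,4) (10,9) (8,9)]

Clipped polygon: [(8,6) (10,4) (10,9) (8,9)]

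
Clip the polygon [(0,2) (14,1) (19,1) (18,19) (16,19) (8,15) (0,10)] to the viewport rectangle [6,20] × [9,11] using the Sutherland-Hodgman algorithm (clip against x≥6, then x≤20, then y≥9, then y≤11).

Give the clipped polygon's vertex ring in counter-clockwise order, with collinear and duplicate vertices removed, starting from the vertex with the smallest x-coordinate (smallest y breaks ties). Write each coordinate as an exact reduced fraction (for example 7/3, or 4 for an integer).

Clipped polygon: [(6,9) (167/9,9) (166/9,11) (6,11)]

1. After x ≥ 6: [(6,11/7) (14,1) (19,1) (18,19) (16,19) (8,15) (6,55/4)]
2. After x ≤ 20: [(6,11/7) (14,1) (19,1) (18,19) (16,19) (8,15) (6,55/4)]
3. After y ≥ 9: [(6,9) (167/9,9) (18,19) (16,19) (8,15) (6,55/4)]
4. After y ≤ 11: [(6,11) (6,9) (167/9,9) (166/9,11)]
5. Canonical ring: [(6,9) (167/9,9) (166/9,11) (6,11)]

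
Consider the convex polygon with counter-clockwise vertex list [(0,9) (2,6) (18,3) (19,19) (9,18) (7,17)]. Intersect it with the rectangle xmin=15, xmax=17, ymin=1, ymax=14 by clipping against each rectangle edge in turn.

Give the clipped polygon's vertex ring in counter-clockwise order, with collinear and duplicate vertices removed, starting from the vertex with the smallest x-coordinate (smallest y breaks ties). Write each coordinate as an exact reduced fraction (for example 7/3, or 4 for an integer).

1. After x ≥ 15: [(15,57/16) (18,3) (19,19) (15,93/5)]
2. After x ≤ 17: [(15,57/16) (17,51/16) (17,94/5) (15,93/5)]
3. After y ≥ 1: [(15,57/16) (17,51/16) (17,94/5) (15,93/5)]
4. After y ≤ 14: [(15,14) (15,57/16) (17,51/16) (17,14)]
5. Canonical ring: [(15,57/16) (17,51/16) (17,14) (15,14)]

Clipped polygon: [(15,57/16) (17,51/16) (17,14) (15,14)]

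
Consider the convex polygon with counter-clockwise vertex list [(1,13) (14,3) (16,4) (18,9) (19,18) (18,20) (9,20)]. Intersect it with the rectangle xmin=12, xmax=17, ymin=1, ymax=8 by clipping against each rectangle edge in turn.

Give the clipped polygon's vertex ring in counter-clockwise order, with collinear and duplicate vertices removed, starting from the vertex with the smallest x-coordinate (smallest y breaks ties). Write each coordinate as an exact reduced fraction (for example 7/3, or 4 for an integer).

1. After x ≥ 12: [(12,59/13) (14,3) (16,4) (18,9) (19,18) (18,20) (12,20)]
2. After x ≤ 17: [(12,59/13) (14,3) (16,4) (17,13/2) (17,20) (12,20)]
3. After y ≥ 1: [(12,59/13) (14,3) (16,4) (17,13/2) (17,20) (12,20)]
4. After y ≤ 8: [(12,8) (12,59/13) (14,3) (16,4) (17,13/2) (17,8)]
5. Canonical ring: [(12,59/13) (14,3) (16,4) (17,13/2) (17,8) (12,8)]

Clipped polygon: [(12,59/13) (14,3) (16,4) (17,13/2) (17,8) (12,8)]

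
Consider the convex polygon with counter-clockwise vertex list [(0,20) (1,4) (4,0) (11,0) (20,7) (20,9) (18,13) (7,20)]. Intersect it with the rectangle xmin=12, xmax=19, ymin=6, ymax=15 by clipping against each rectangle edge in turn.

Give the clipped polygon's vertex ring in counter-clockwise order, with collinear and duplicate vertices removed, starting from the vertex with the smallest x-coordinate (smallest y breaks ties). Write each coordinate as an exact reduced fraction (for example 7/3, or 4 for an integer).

1. After x ≥ 12: [(12,7/9) (20,7) (20,9) (18,13) (12,185/11)]
2. After x ≤ 19: [(12,7/9) (19,56/9) (19,11) (18,13) (12,185/11)]
3. After y ≥ 6: [(12,6) (131/7,6) (19,56/9) (19,11) (18,13) (12,185/11)]
4. After y ≤ 15: [(12,15) (12,6) (131/7,6) (19,56/9) (19,11) (18,13) (104/7,15)]
5. Canonical ring: [(12,6) (131/7,6) (19,56/9) (19,11) (18,13) (104/7,15) (12,15)]

Clipped polygon: [(12,6) (131/7,6) (19,56/9) (19,11) (18,13) (104/7,15) (12,15)]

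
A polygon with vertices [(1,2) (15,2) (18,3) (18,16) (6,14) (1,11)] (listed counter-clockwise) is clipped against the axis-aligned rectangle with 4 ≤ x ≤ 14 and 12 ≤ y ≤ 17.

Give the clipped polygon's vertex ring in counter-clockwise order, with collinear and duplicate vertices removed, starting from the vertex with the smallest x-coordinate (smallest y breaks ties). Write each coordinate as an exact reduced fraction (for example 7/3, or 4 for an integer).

1. After x ≥ 4: [(4,2) (15,2) (18,3) (18,16) (6,14) (4,64/5)]
2. After x ≤ 14: [(4,2) (14,2) (14,46/3) (6,14) (4,64/5)]
3. After y ≥ 12: [(4,12) (14,12) (14,46/3) (6,14) (4,64/5)]
4. After y ≤ 17: [(4,12) (14,12) (14,46/3) (6,14) (4,64/5)]
5. Canonical ring: [(4,12) (14,12) (14,46/3) (6,14) (4,64/5)]

Clipped polygon: [(4,12) (14,12) (14,46/3) (6,14) (4,64/5)]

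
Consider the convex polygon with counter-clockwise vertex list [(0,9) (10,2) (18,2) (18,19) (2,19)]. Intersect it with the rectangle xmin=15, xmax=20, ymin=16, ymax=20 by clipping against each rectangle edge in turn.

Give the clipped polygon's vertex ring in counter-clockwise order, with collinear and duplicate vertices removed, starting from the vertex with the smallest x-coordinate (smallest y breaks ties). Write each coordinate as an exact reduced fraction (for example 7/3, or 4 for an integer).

1. After x ≥ 15: [(15,2) (18,2) (18,19) (15,19)]
2. After x ≤ 20: [(15,2) (18,2) (18,19) (15,19)]
3. After y ≥ 16: [(15,16) (18,16) (18,19) (15,19)]
4. After y ≤ 20: [(15,16) (18,16) (18,19) (15,19)]
5. Canonical ring: [(15,16) (18,16) (18,19) (15,19)]

Clipped polygon: [(15,16) (18,16) (18,19) (15,19)]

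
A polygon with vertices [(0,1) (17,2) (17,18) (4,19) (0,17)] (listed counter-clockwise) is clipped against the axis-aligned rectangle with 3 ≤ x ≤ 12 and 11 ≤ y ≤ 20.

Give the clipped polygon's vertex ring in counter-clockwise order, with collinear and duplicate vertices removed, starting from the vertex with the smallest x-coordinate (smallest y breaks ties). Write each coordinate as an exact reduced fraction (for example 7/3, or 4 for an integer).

Clipped polygon: [(3,11) (12,11) (12,239/13) (4,19) (3,37/2)]

1. After x ≥ 3: [(3,20/17) (17,2) (17,18) (4,19) (3,37/2)]
2. After x ≤ 12: [(3,20/17) (12,29/17) (12,239/13) (4,19) (3,37/2)]
3. After y ≥ 11: [(3,11) (12,11) (12,239/13) (4,19) (3,37/2)]
4. After y ≤ 20: [(3,11) (12,11) (12,239/13) (4,19) (3,37/2)]
5. Canonical ring: [(3,11) (12,11) (12,239/13) (4,19) (3,37/2)]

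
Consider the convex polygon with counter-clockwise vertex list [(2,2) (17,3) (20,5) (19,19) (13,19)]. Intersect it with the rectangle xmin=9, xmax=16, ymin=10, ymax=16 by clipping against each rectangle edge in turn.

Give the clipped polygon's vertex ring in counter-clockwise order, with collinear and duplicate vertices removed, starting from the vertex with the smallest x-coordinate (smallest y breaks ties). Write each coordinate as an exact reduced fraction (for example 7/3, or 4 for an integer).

1. After x ≥ 9: [(9,141/11) (9,37/15) (17,3) (20,5) (19,19) (13,19)]
2. After x ≤ 16: [(9,141/11) (9,37/15) (16,44/15) (16,19) (13,19)]
3. After y ≥ 10: [(9,141/11) (9,10) (16,10) (16,19) (13,19)]
4. After y ≤ 16: [(188/17,16) (9,141/11) (9,10) (16,10) (16,16)]
5. Canonical ring: [(9,10) (16,10) (16,16) (188/17,16) (9,141/11)]

Clipped polygon: [(9,10) (16,10) (16,16) (188/17,16) (9,141/11)]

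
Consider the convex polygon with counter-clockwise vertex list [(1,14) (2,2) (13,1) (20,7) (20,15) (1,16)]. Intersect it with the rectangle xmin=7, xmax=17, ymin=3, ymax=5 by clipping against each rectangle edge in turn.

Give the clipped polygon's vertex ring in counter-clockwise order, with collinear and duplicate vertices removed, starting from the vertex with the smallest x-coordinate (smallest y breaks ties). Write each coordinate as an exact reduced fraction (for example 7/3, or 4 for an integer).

Clipped polygon: [(7,3) (46/3,3) (17,31/7) (17,5) (7,5)]

1. After x ≥ 7: [(7,17/11) (13,1) (20,7) (20,15) (7,298/19)]
2. After x ≤ 17: [(7,17/11) (13,1) (17,31/7) (17,288/19) (7,298/19)]
3. After y ≥ 3: [(7,3) (46/3,3) (17,31/7) (17,288/19) (7,298/19)]
4. After y ≤ 5: [(7,5) (7,3) (46/3,3) (17,31/7) (17,5)]
5. Canonical ring: [(7,3) (46/3,3) (17,31/7) (17,5) (7,5)]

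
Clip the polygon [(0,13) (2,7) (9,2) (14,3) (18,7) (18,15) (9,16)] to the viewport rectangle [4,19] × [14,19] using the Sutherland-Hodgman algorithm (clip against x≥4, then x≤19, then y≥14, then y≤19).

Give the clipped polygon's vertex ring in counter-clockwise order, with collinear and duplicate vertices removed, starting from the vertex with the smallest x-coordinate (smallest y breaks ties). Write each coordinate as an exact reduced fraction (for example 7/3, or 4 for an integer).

Clipped polygon: [(4,14) (18,14) (18,15) (9,16) (4,43/3)]

1. After x ≥ 4: [(4,43/3) (4,39/7) (9,2) (14,3) (18,7) (18,15) (9,16)]
2. After x ≤ 19: [(4,43/3) (4,39/7) (9,2) (14,3) (18,7) (18,15) (9,16)]
3. After y ≥ 14: [(4,43/3) (4,14) (18,14) (18,15) (9,16)]
4. After y ≤ 19: [(4,43/3) (4,14) (18,14) (18,15) (9,16)]
5. Canonical ring: [(4,14) (18,14) (18,15) (9,16) (4,43/3)]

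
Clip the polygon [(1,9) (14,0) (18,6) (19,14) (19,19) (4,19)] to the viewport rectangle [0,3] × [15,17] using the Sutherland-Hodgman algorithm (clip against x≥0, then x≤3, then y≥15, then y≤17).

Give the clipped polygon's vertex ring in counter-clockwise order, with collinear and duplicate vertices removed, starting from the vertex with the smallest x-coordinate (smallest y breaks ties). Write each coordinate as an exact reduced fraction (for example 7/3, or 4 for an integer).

1. After x ≥ 0: [(1,9) (14,0) (18,6) (19,14) (19,19) (4,19)]
2. After x ≤ 3: [(3,47/3) (1,9) (3,99/13)]
3. After y ≥ 15: [(3,15) (3,47/3) (14/5,15)]
4. After y ≤ 17: [(3,15) (3,47/3) (14/5,15)]
5. Canonical ring: [(14/5,15) (3,15) (3,47/3)]

Clipped polygon: [(14/5,15) (3,15) (3,47/3)]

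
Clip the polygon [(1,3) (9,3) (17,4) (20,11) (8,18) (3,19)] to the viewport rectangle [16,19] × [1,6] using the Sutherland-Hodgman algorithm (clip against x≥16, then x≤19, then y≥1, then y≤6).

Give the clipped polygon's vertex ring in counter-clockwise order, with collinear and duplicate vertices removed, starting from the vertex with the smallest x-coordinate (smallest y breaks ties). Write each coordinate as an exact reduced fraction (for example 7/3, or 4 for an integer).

1. After x ≥ 16: [(16,31/8) (17,4) (20,11) (16,40/3)]
2. After x ≤ 19: [(16,31/8) (17,4) (19,26/3) (19,139/12) (16,40/3)]
3. After y ≥ 1: [(16,31/8) (17,4) (19,26/3) (19,139/12) (16,40/3)]
4. After y ≤ 6: [(16,6) (16,31/8) (17,4) (125/7,6)]
5. Canonical ring: [(16,31/8) (17,4) (125/7,6) (16,6)]

Clipped polygon: [(16,31/8) (17,4) (125/7,6) (16,6)]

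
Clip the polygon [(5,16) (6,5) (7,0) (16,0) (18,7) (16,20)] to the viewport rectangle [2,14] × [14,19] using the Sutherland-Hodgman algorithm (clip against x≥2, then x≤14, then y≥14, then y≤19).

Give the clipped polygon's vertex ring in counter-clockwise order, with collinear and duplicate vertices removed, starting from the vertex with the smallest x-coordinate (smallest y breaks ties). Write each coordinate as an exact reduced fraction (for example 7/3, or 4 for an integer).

Clipped polygon: [(5,16) (57/11,14) (14,14) (14,19) (53/4,19)]

1. After x ≥ 2: [(5,16) (6,5) (7,0) (16,0) (18,7) (16,20)]
2. After x ≤ 14: [(14,212/11) (5,16) (6,5) (7,0) (14,0)]
3. After y ≥ 14: [(14,14) (14,212/11) (5,16) (57/11,14)]
4. After y ≤ 19: [(14,14) (14,19) (53/4,19) (5,16) (57/11,14)]
5. Canonical ring: [(5,16) (57/11,14) (14,14) (14,19) (53/4,19)]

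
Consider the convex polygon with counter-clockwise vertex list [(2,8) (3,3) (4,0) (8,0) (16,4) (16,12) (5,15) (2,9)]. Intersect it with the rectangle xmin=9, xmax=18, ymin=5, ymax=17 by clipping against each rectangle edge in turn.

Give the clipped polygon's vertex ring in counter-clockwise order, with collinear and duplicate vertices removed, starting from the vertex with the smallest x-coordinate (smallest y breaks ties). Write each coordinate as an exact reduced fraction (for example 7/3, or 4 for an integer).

Clipped polygon: [(9,5) (16,5) (16,12) (9,153/11)]

1. After x ≥ 9: [(9,1/2) (16,4) (16,12) (9,153/11)]
2. After x ≤ 18: [(9,1/2) (16,4) (16,12) (9,153/11)]
3. After y ≥ 5: [(9,5) (16,5) (16,12) (9,153/11)]
4. After y ≤ 17: [(9,5) (16,5) (16,12) (9,153/11)]
5. Canonical ring: [(9,5) (16,5) (16,12) (9,153/11)]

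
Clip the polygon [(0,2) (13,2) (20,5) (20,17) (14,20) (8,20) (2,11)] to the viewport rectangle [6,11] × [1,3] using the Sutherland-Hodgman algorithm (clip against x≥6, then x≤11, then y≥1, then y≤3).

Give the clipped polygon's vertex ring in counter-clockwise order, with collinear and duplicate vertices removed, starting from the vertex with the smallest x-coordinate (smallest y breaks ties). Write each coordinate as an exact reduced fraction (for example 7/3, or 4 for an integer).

1. After x ≥ 6: [(6,2) (13,2) (20,5) (20,17) (14,20) (8,20) (6,17)]
2. After x ≤ 11: [(6,2) (11,2) (11,20) (8,20) (6,17)]
3. After y ≥ 1: [(6,2) (11,2) (11,20) (8,20) (6,17)]
4. After y ≤ 3: [(6,3) (6,2) (11,2) (11,3)]
5. Canonical ring: [(6,2) (11,2) (11,3) (6,3)]

Clipped polygon: [(6,2) (11,2) (11,3) (6,3)]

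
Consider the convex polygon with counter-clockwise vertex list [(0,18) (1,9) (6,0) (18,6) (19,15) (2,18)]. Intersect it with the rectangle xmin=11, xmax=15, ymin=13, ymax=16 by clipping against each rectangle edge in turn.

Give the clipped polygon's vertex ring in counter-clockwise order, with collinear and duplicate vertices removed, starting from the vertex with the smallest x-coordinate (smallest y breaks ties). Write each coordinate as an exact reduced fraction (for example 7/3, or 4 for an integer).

Clipped polygon: [(11,13) (15,13) (15,267/17) (40/3,16) (11,16)]

1. After x ≥ 11: [(11,5/2) (18,6) (19,15) (11,279/17)]
2. After x ≤ 15: [(11,5/2) (15,9/2) (15,267/17) (11,279/17)]
3. After y ≥ 13: [(11,13) (15,13) (15,267/17) (11,279/17)]
4. After y ≤ 16: [(11,16) (11,13) (15,13) (15,267/17) (40/3,16)]
5. Canonical ring: [(11,13) (15,13) (15,267/17) (40/3,16) (11,16)]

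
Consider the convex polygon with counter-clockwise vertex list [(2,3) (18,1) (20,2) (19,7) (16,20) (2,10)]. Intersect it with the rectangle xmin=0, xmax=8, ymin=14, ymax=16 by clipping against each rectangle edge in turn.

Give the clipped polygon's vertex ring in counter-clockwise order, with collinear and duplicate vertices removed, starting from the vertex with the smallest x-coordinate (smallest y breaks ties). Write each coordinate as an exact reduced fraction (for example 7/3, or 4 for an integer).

1. After x ≥ 0: [(2,3) (18,1) (20,2) (19,7) (16,20) (2,10)]
2. After x ≤ 8: [(2,3) (8,9/4) (8,100/7) (2,10)]
3. After y ≥ 14: [(8,14) (8,100/7) (38/5,14)]
4. After y ≤ 16: [(8,14) (8,100/7) (38/5,14)]
5. Canonical ring: [(38/5,14) (8,14) (8,100/7)]

Clipped polygon: [(38/5,14) (8,14) (8,100/7)]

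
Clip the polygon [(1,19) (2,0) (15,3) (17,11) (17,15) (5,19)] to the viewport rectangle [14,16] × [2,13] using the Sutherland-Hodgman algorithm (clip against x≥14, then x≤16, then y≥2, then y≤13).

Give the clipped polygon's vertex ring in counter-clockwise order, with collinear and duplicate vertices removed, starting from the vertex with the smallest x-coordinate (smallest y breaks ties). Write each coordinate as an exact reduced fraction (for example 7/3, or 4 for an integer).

Clipped polygon: [(14,36/13) (15,3) (16,7) (16,13) (14,13)]

1. After x ≥ 14: [(14,36/13) (15,3) (17,11) (17,15) (14,16)]
2. After x ≤ 16: [(14,36/13) (15,3) (16,7) (16,46/3) (14,16)]
3. After y ≥ 2: [(14,36/13) (15,3) (16,7) (16,46/3) (14,16)]
4. After y ≤ 13: [(14,13) (14,36/13) (15,3) (16,7) (16,13)]
5. Canonical ring: [(14,36/13) (15,3) (16,7) (16,13) (14,13)]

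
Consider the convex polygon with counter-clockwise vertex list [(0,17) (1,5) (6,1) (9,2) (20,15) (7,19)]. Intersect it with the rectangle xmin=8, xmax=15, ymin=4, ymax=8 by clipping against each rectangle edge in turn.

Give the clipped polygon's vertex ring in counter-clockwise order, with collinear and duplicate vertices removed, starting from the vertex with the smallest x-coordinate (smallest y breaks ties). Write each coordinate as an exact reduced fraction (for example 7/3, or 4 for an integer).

1. After x ≥ 8: [(8,5/3) (9,2) (20,15) (8,243/13)]
2. After x ≤ 15: [(8,5/3) (9,2) (15,100/11) (15,215/13) (8,243/13)]
3. After y ≥ 4: [(8,4) (139/13,4) (15,100/11) (15,215/13) (8,243/13)]
4. After y ≤ 8: [(8,8) (8,4) (139/13,4) (183/13,8)]
5. Canonical ring: [(8,4) (139/13,4) (183/13,8) (8,8)]

Clipped polygon: [(8,4) (139/13,4) (183/13,8) (8,8)]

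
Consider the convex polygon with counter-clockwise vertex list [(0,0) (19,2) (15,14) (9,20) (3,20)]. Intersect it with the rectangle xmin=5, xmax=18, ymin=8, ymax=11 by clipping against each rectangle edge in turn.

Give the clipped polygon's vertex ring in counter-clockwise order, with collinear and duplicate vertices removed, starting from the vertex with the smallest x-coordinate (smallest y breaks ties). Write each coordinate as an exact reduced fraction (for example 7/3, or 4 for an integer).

Clipped polygon: [(5,8) (17,8) (16,11) (5,11)]

1. After x ≥ 5: [(5,10/19) (19,2) (15,14) (9,20) (5,20)]
2. After x ≤ 18: [(5,10/19) (18,36/19) (18,5) (15,14) (9,20) (5,20)]
3. After y ≥ 8: [(5,8) (17,8) (15,14) (9,20) (5,20)]
4. After y ≤ 11: [(5,11) (5,8) (17,8) (16,11)]
5. Canonical ring: [(5,8) (17,8) (16,11) (5,11)]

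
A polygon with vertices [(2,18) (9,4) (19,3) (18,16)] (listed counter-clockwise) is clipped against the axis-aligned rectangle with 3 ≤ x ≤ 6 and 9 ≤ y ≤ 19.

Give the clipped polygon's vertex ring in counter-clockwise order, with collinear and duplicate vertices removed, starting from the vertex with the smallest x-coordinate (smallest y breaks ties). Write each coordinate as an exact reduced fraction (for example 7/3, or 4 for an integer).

1. After x ≥ 3: [(3,143/8) (3,16) (9,4) (19,3) (18,16)]
2. After x ≤ 6: [(6,35/2) (3,143/8) (3,16) (6,10)]
3. After y ≥ 9: [(6,35/2) (3,143/8) (3,16) (6,10)]
4. After y ≤ 19: [(6,35/2) (3,143/8) (3,16) (6,10)]
5. Canonical ring: [(3,16) (6,10) (6,35/2) (3,143/8)]

Clipped polygon: [(3,16) (6,10) (6,35/2) (3,143/8)]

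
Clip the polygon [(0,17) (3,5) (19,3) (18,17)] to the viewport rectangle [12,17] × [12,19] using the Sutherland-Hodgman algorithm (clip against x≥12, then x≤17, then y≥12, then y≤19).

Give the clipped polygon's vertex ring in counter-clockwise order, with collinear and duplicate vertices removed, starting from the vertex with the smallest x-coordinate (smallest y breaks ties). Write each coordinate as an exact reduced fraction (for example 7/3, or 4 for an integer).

Clipped polygon: [(12,12) (17,12) (17,17) (12,17)]

1. After x ≥ 12: [(12,17) (12,31/8) (19,3) (18,17)]
2. After x ≤ 17: [(17,17) (12,17) (12,31/8) (17,13/4)]
3. After y ≥ 12: [(17,12) (17,17) (12,17) (12,12)]
4. After y ≤ 19: [(17,12) (17,17) (12,17) (12,12)]
5. Canonical ring: [(12,12) (17,12) (17,17) (12,17)]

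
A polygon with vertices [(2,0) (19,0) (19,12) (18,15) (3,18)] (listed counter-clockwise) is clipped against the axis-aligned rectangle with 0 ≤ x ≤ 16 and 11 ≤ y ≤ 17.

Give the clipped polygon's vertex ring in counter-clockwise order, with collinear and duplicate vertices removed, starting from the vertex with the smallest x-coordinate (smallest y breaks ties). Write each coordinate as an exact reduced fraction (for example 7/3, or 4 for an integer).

Clipped polygon: [(47/18,11) (16,11) (16,77/5) (8,17) (53/18,17)]

1. After x ≥ 0: [(2,0) (19,0) (19,12) (18,15) (3,18)]
2. After x ≤ 16: [(2,0) (16,0) (16,77/5) (3,18)]
3. After y ≥ 11: [(47/18,11) (16,11) (16,77/5) (3,18)]
4. After y ≤ 17: [(53/18,17) (47/18,11) (16,11) (16,77/5) (8,17)]
5. Canonical ring: [(47/18,11) (16,11) (16,77/5) (8,17) (53/18,17)]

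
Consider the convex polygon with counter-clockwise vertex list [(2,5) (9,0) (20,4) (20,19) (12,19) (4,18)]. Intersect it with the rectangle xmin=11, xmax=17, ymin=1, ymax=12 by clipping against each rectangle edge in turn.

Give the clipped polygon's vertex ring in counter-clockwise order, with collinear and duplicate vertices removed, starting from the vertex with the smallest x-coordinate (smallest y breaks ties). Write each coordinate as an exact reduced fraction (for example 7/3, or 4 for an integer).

1. After x ≥ 11: [(11,8/11) (20,4) (20,19) (12,19) (11,151/8)]
2. After x ≤ 17: [(11,8/11) (17,32/11) (17,19) (12,19) (11,151/8)]
3. After y ≥ 1: [(11,1) (47/4,1) (17,32/11) (17,19) (12,19) (11,151/8)]
4. After y ≤ 12: [(11,12) (11,1) (47/4,1) (17,32/11) (17,12)]
5. Canonical ring: [(11,1) (47/4,1) (17,32/11) (17,12) (11,12)]

Clipped polygon: [(11,1) (47/4,1) (17,32/11) (17,12) (11,12)]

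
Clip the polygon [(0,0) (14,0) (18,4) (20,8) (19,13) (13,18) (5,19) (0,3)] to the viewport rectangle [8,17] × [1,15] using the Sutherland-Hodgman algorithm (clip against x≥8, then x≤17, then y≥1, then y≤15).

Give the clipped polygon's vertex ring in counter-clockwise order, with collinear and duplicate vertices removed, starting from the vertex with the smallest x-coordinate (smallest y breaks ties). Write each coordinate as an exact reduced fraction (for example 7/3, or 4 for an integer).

Clipped polygon: [(8,1) (15,1) (17,3) (17,44/3) (83/5,15) (8,15)]

1. After x ≥ 8: [(8,0) (14,0) (18,4) (20,8) (19,13) (13,18) (8,149/8)]
2. After x ≤ 17: [(8,0) (14,0) (17,3) (17,44/3) (13,18) (8,149/8)]
3. After y ≥ 1: [(8,1) (15,1) (17,3) (17,44/3) (13,18) (8,149/8)]
4. After y ≤ 15: [(8,15) (8,1) (15,1) (17,3) (17,44/3) (83/5,15)]
5. Canonical ring: [(8,1) (15,1) (17,3) (17,44/3) (83/5,15) (8,15)]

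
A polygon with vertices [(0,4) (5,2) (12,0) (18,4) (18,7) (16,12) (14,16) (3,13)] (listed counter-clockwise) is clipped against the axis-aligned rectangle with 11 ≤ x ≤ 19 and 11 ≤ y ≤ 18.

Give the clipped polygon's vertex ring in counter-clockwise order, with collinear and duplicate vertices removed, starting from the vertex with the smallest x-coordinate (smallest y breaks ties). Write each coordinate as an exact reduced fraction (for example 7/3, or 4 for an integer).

1. After x ≥ 11: [(11,2/7) (12,0) (18,4) (18,7) (16,12) (14,16) (11,167/11)]
2. After x ≤ 19: [(11,2/7) (12,0) (18,4) (18,7) (16,12) (14,16) (11,167/11)]
3. After y ≥ 11: [(11,11) (82/5,11) (16,12) (14,16) (11,167/11)]
4. After y ≤ 18: [(11,11) (82/5,11) (16,12) (14,16) (11,167/11)]
5. Canonical ring: [(11,11) (82/5,11) (16,12) (14,16) (11,167/11)]

Clipped polygon: [(11,11) (82/5,11) (16,12) (14,16) (11,167/11)]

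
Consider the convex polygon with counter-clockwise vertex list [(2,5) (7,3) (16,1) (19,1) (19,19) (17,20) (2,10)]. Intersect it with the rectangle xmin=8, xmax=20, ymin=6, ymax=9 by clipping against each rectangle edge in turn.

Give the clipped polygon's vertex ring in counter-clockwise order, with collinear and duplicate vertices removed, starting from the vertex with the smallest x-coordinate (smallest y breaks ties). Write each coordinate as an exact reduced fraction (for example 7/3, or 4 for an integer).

1. After x ≥ 8: [(8,25/9) (16,1) (19,1) (19,19) (17,20) (8,14)]
2. After x ≤ 20: [(8,25/9) (16,1) (19,1) (19,19) (17,20) (8,14)]
3. After y ≥ 6: [(8,6) (19,6) (19,19) (17,20) (8,14)]
4. After y ≤ 9: [(8,9) (8,6) (19,6) (19,9)]
5. Canonical ring: [(8,6) (19,6) (19,9) (8,9)]

Clipped polygon: [(8,6) (19,6) (19,9) (8,9)]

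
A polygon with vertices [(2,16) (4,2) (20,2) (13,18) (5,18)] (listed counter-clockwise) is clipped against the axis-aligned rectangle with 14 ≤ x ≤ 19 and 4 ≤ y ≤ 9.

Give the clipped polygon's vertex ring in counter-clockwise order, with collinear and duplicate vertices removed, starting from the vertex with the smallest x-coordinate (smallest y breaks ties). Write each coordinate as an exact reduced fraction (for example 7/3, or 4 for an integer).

Clipped polygon: [(14,4) (19,4) (19,30/7) (271/16,9) (14,9)]

1. After x ≥ 14: [(14,2) (20,2) (14,110/7)]
2. After x ≤ 19: [(14,2) (19,2) (19,30/7) (14,110/7)]
3. After y ≥ 4: [(14,4) (19,4) (19,30/7) (14,110/7)]
4. After y ≤ 9: [(14,9) (14,4) (19,4) (19,30/7) (271/16,9)]
5. Canonical ring: [(14,4) (19,4) (19,30/7) (271/16,9) (14,9)]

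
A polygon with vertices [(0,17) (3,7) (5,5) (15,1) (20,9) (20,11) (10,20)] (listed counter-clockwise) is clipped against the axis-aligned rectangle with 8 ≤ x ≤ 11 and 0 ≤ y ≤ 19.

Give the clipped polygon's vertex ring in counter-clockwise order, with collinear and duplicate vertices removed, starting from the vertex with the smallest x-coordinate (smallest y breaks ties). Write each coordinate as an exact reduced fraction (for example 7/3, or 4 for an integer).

Clipped polygon: [(8,19/5) (11,13/5) (11,19) (8,19)]

1. After x ≥ 8: [(8,97/5) (8,19/5) (15,1) (20,9) (20,11) (10,20)]
2. After x ≤ 11: [(8,97/5) (8,19/5) (11,13/5) (11,191/10) (10,20)]
3. After y ≥ 0: [(8,97/5) (8,19/5) (11,13/5) (11,191/10) (10,20)]
4. After y ≤ 19: [(8,19) (8,19/5) (11,13/5) (11,19)]
5. Canonical ring: [(8,19/5) (11,13/5) (11,19) (8,19)]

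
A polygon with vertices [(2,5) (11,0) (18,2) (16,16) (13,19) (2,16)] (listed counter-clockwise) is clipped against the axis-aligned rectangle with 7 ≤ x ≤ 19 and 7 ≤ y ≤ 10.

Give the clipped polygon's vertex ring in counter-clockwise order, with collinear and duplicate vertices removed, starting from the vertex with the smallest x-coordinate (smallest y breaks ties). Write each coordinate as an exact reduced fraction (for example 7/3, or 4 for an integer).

1. After x ≥ 7: [(7,20/9) (11,0) (18,2) (16,16) (13,19) (7,191/11)]
2. After x ≤ 19: [(7,20/9) (11,0) (18,2) (16,16) (13,19) (7,191/11)]
3. After y ≥ 7: [(7,7) (121/7,7) (16,16) (13,19) (7,191/11)]
4. After y ≤ 10: [(7,10) (7,7) (121/7,7) (118/7,10)]
5. Canonical ring: [(7,7) (121/7,7) (118/7,10) (7,10)]

Clipped polygon: [(7,7) (121/7,7) (118/7,10) (7,10)]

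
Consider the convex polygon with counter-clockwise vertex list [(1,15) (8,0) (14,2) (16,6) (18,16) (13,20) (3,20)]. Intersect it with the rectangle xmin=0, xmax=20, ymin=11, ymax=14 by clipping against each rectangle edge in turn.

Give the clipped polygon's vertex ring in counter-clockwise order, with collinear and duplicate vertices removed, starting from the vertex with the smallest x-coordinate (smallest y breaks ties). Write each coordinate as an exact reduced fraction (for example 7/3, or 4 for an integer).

1. After x ≥ 0: [(1,15) (8,0) (14,2) (16,6) (18,16) (13,20) (3,20)]
2. After x ≤ 20: [(1,15) (8,0) (14,2) (16,6) (18,16) (13,20) (3,20)]
3. After y ≥ 11: [(1,15) (43/15,11) (17,11) (18,16) (13,20) (3,20)]
4. After y ≤ 14: [(22/15,14) (43/15,11) (17,11) (88/5,14)]
5. Canonical ring: [(22/15,14) (43/15,11) (17,11) (88/5,14)]

Clipped polygon: [(22/15,14) (43/15,11) (17,11) (88/5,14)]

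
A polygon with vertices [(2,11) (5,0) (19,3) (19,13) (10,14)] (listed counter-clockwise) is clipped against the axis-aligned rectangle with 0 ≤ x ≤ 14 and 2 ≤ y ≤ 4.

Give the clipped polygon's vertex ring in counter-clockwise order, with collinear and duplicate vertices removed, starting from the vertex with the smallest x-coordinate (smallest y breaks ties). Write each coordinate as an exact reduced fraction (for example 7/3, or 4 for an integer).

1. After x ≥ 0: [(2,11) (5,0) (19,3) (19,13) (10,14)]
2. After x ≤ 14: [(2,11) (5,0) (14,27/14) (14,122/9) (10,14)]
3. After y ≥ 2: [(2,11) (49/11,2) (14,2) (14,122/9) (10,14)]
4. After y ≤ 4: [(43/11,4) (49/11,2) (14,2) (14,4)]
5. Canonical ring: [(43/11,4) (49/11,2) (14,2) (14,4)]

Clipped polygon: [(43/11,4) (49/11,2) (14,2) (14,4)]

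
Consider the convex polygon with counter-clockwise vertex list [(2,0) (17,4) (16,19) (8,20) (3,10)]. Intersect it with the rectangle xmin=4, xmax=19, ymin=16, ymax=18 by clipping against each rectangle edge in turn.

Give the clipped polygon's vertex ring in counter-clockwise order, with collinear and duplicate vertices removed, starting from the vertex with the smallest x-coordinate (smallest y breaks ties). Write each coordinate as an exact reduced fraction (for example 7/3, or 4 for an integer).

Clipped polygon: [(6,16) (81/5,16) (241/15,18) (7,18)]

1. After x ≥ 4: [(4,8/15) (17,4) (16,19) (8,20) (4,12)]
2. After x ≤ 19: [(4,8/15) (17,4) (16,19) (8,20) (4,12)]
3. After y ≥ 16: [(81/5,16) (16,19) (8,20) (6,16)]
4. After y ≤ 18: [(81/5,16) (241/15,18) (7,18) (6,16)]
5. Canonical ring: [(6,16) (81/5,16) (241/15,18) (7,18)]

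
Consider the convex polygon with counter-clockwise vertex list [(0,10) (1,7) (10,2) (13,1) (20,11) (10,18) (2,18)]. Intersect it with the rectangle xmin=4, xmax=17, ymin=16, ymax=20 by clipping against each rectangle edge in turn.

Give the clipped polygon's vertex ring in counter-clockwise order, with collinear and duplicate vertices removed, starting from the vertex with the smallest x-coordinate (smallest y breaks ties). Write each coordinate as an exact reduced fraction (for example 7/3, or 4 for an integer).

1. After x ≥ 4: [(4,16/3) (10,2) (13,1) (20,11) (10,18) (4,18)]
2. After x ≤ 17: [(4,16/3) (10,2) (13,1) (17,47/7) (17,131/10) (10,18) (4,18)]
3. After y ≥ 16: [(4,16) (90/7,16) (10,18) (4,18)]
4. After y ≤ 20: [(4,16) (90/7,16) (10,18) (4,18)]
5. Canonical ring: [(4,16) (90/7,16) (10,18) (4,18)]

Clipped polygon: [(4,16) (90/7,16) (10,18) (4,18)]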